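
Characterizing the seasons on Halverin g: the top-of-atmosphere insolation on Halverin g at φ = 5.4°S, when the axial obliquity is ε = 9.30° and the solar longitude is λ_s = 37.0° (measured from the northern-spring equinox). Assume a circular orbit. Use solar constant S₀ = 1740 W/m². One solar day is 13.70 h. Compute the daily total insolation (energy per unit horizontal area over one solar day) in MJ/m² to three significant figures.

Solar declination: sin δ = sin ε · sin λ_s = sin 9.30° × sin 37.0° = 0.09726, so δ = +5.581°.
cos H₀ = −tan(-5.4°) tan(+5.581°) = 0.0092, H₀ = 1.5616 rad.
Bracket: H₀ sin φ sin δ + cos φ cos δ sin H₀ = 1.5616×-0.09411×0.09726 + 0.99556×0.99526×0.99996 = -0.014294 + 0.990801 = 0.976507.
Q̄ = (S₀/π) × [bracket] = (1740/π) × 0.976507 = 540.85 W/m².
Daily total = Q̄ × 13.70 h × 3600 s/h = 540.85 × 13.70 × 3600 / 10⁶ = 26.67 MJ/m².

26.7 MJ/m²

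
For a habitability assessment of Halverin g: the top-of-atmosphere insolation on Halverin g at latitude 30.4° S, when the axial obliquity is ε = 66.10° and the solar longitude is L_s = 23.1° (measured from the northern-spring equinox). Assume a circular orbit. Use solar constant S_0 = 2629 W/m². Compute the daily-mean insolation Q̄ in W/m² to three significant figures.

Solar declination: sin δ = sin ε · sin L_s = sin 66.10° × sin 23.1° = 0.35870, so δ = +21.020°.
cos h₀ = −tan(-30.4°) tan(+21.020°) = 0.2254, h₀ = 1.3434 rad.
Bracket: h₀ sin ϕ sin δ + cos ϕ cos δ sin h₀ = 1.3434×-0.50603×0.35870 + 0.86251×0.93345×0.97426 = -0.243845 + 0.784386 = 0.540541.
Q̄ = (S_0/π) × [bracket] = (2629/π) × 0.540541 = 452.3 W/m².

Q̄ ≈ 452 W/m²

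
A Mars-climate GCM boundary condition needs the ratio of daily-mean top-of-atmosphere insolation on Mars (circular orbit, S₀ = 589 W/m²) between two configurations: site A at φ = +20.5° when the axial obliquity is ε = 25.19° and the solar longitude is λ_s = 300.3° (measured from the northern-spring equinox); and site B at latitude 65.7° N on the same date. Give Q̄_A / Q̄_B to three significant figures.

— Configuration A (φ=+20.5°):
Solar declination: sin δ = sin ε · sin λ_s = sin 25.19° × sin 300.3° = -0.36748, so δ = -21.560°.
cos H₀ = −tan(+20.5°) tan(-21.560°) = 0.1477, H₀ = 1.4225 rad.
Bracket: H₀ sin φ sin δ + cos φ cos δ sin H₀ = 1.4225×0.35021×-0.36748 + 0.93667×0.93003×0.98903 = -0.183069 + 0.861575 = 0.678506.
Q̄ = (S₀/π) × [bracket] = (589/π) × 0.678506 = 127.21 W/m².
— Configuration B (φ=+65.7°):
cos H₀ = −tan(+65.7°) tan(-21.560°) = 0.8751, H₀ = 0.5051 rad.
Bracket: H₀ sin φ sin δ + cos φ cos δ sin H₀ = 0.5051×0.91140×-0.36748 + 0.41151×0.93003×0.48393 = -0.169169 + 0.185208 = 0.016039.
Q̄ = (S₀/π) × [bracket] = (589/π) × 0.016039 = 3.0071 W/m².
Ratio Q̄_A / Q̄_B = 127.21 / 3.0071 = 42.30.

Q̄_A / Q̄_B ≈ 42.3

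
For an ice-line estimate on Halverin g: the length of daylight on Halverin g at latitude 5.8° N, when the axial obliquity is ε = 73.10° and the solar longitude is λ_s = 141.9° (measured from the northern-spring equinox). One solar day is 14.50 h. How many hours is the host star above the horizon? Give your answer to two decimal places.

7.59 h

Solar declination: sin δ = sin ε · sin λ_s = sin 73.10° × sin 141.9° = 0.59039, so δ = +36.185°.
cos H₀ = −tan φ · tan δ = −tan(+5.8°) × tan(+36.185°) = -0.0743, so H₀ = 1.6452 rad = 94.26°.
Daylight = 2H₀/(2π) × 14.50 h = (1.6452/π) × 14.50 = 7.59 h.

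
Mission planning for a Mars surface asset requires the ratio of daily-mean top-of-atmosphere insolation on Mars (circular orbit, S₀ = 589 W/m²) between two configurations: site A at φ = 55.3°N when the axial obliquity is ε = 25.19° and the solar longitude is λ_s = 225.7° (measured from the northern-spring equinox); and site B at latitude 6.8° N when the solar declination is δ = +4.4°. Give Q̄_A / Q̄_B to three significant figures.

Q̄_A / Q̄_B ≈ 0.207

— Configuration A (φ=+55.3°):
Solar declination: sin δ = sin ε · sin λ_s = sin 25.19° × sin 225.7° = -0.30461, so δ = -17.735°.
cos H₀ = −tan(+55.3°) tan(-17.735°) = 0.4619, H₀ = 1.0907 rad.
Bracket: H₀ sin φ sin δ + cos φ cos δ sin H₀ = 1.0907×0.82214×-0.30461 + 0.56928×0.95248×0.88695 = -0.273146 + 0.480929 = 0.207783.
Q̄ = (S₀/π) × [bracket] = (589/π) × 0.207783 = 38.956 W/m².
— Configuration B (φ=+6.8°):
cos H₀ = −tan(+6.8°) tan(+4.400°) = -0.0092, H₀ = 1.5800 rad.
Bracket: H₀ sin φ sin δ + cos φ cos δ sin H₀ = 1.5800×0.11840×0.07672 + 0.99297×0.99705×0.99996 = 0.014352 + 0.990001 = 1.004353.
Q̄ = (S₀/π) × [bracket] = (589/π) × 1.004353 = 188.30 W/m².
Ratio Q̄_A / Q̄_B = 38.956 / 188.30 = 0.2069.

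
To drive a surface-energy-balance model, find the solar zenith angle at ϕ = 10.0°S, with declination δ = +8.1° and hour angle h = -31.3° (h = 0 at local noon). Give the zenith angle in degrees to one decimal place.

cos θ_z = sin ϕ sin δ + cos ϕ cos δ cos h = -0.024467 + 0.833083 = 0.808616.
θ_z = arccos(0.808616) = 36.0°.

θ_z = 36.0°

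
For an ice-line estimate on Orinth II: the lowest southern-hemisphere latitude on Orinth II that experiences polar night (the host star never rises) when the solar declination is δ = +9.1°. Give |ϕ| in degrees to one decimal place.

Polar night requires cos h₀ = −tan ϕ tan δ ≥ 1, i.e. tan ϕ tan δ ≤ −1.
The boundary is |tan ϕ| · |tan δ| = 1, so |ϕ| = 90° − |δ| = 90° − 9.1° = 80.9° in the southern hemisphere.

|ϕ| = 80.9°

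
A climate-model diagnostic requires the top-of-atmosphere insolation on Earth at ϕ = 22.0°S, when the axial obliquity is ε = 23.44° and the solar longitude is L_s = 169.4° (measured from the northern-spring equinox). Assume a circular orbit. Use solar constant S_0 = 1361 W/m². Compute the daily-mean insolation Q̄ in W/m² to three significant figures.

Q̄ ≈ 382 W/m²

Solar declination: sin δ = sin ε · sin L_s = sin 23.44° × sin 169.4° = 0.07317, so δ = +4.196°.
cos h₀ = −tan(-22.0°) tan(+4.196°) = 0.0296, h₀ = 1.5411 rad.
Bracket: h₀ sin ϕ sin δ + cos ϕ cos δ sin h₀ = 1.5411×-0.37461×0.07317 + 0.92718×0.99732×0.99956 = -0.042242 + 0.924288 = 0.882046.
Q̄ = (S_0/π) × [bracket] = (1361/π) × 0.882046 = 382.1 W/m².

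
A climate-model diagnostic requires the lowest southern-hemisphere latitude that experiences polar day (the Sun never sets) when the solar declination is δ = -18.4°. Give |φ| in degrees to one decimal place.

|φ| = 71.6°

Polar day requires cos H₀ = −tan φ tan δ ≤ −1, i.e. tan φ tan δ ≥ 1.
The boundary is |tan φ| · |tan δ| = 1, so |φ| = 90° − |δ| = 90° − 18.4° = 71.6° in the southern hemisphere.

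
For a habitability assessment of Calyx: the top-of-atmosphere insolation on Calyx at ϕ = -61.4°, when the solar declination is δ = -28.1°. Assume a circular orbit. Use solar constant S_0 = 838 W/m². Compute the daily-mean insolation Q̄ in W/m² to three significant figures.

Q̄ ≈ 347 W/m²

cos h₀ = −tan(-61.4°) tan(-28.100°) = -0.9793, h₀ = 2.9379 rad.
Bracket: h₀ sin ϕ sin δ + cos ϕ cos δ sin h₀ = 2.9379×-0.87798×-0.47101 + 0.47869×0.88213×0.20225 = 1.214931 + 0.085403 = 1.300334.
Q̄ = (S_0/π) × [bracket] = (838/π) × 1.300334 = 346.9 W/m².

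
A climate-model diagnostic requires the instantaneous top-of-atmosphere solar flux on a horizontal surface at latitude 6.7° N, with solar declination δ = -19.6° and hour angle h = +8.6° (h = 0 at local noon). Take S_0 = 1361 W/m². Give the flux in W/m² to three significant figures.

1.21e+03 W/m²

cos θ_z = sin ϕ sin δ + cos ϕ cos δ cos h = -0.039137 + 0.925104 = 0.885967.
Flux = S_0 · cos θ_z = 1361 × 0.885967 = 1206 W/m².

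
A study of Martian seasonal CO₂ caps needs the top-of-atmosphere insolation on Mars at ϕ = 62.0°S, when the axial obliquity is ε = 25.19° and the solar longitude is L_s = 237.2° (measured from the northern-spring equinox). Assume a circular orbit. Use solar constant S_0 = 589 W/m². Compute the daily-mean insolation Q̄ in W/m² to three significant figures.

Solar declination: sin δ = sin ε · sin L_s = sin 25.19° × sin 237.2° = -0.35776, so δ = -20.963°.
cos h₀ = −tan(-62.0°) tan(-20.963°) = -0.7205, h₀ = 2.3754 rad.
Bracket: h₀ sin ϕ sin δ + cos ϕ cos δ sin h₀ = 2.3754×-0.88295×-0.35776 + 0.46947×0.93381×0.69341 = 0.750351 + 0.303988 = 1.054339.
Q̄ = (S_0/π) × [bracket] = (589/π) × 1.054339 = 197.7 W/m².

Q̄ ≈ 198 W/m²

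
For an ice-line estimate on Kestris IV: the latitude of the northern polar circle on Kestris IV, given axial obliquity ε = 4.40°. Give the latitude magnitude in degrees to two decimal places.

The polar circle is the lowest latitude that experiences at least one full rotation of continuous daylight at the northern-summer solstice; it lies at |ϕ| = 90° − ε = 90° − 4.40° = 85.60°.

85.60°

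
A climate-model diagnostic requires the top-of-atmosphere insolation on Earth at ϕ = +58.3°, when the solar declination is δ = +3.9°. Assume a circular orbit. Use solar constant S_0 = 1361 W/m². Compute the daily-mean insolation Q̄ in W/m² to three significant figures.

cos h₀ = −tan(+58.3°) tan(+3.900°) = -0.1104, h₀ = 1.6814 rad.
Bracket: h₀ sin ϕ sin δ + cos ϕ cos δ sin h₀ = 1.6814×0.85081×0.06802 + 0.52547×0.99768×0.99389 = 0.097306 + 0.521048 = 0.618354.
Q̄ = (S_0/π) × [bracket] = (1361/π) × 0.618354 = 267.9 W/m².

Q̄ ≈ 268 W/m²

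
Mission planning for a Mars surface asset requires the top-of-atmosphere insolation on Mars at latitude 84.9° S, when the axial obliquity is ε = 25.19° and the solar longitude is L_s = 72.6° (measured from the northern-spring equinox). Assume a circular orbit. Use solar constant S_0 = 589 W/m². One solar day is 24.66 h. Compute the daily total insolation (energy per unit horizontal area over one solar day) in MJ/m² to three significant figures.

Solar declination: sin δ = sin ε · sin L_s = sin 25.19° × sin 72.6° = 0.40615, so δ = +23.963°.
cos h₀ = −tan(-84.9°) tan(+23.963°) = 4.9800 ≥ 1 ⇒ polar night, h₀ = 0 and Q̄ = 0.
Daily total = Q̄ × 24.66 h × 3600 s/h = 0.00 MJ/m².

0.00 MJ/m²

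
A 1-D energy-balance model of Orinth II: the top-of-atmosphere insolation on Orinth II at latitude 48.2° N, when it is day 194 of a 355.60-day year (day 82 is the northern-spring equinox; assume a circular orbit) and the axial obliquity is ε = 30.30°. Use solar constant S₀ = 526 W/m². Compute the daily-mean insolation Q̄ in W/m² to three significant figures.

Solar longitude: λ_s = 360° × (194 − 82)/355.60 = 113.386°.
sin δ = sin 30.30° × sin 113.386° = 0.46308, so δ = +27.586°.
cos H₀ = −tan(+48.2°) tan(+27.586°) = -0.5844, H₀ = 2.1949 rad.
Bracket: H₀ sin φ sin δ + cos φ cos δ sin H₀ = 2.1949×0.74548×0.46308 + 0.66653×0.88632×0.81149 = 0.757717 + 0.479395 = 1.237112.
Q̄ = (S₀/π) × [bracket] = (526/π) × 1.237112 = 207.1 W/m².

Q̄ ≈ 207 W/m²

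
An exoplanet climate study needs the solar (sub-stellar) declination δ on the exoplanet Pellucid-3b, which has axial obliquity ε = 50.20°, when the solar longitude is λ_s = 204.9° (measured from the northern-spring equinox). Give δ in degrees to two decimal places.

sin δ = sin ε · sin λ_s = sin 50.20° × sin 204.9° = -0.323475.
δ = arcsin(-0.323475) = -18.87°.

δ = -18.87°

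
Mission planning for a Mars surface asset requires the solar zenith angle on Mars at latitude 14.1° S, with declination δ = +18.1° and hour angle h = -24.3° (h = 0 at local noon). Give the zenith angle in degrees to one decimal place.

θ_z = 40.1°

cos θ_z = sin ϕ sin δ + cos ϕ cos δ cos h = -0.075685 + 0.840203 = 0.764518.
θ_z = arccos(0.764518) = 40.1°.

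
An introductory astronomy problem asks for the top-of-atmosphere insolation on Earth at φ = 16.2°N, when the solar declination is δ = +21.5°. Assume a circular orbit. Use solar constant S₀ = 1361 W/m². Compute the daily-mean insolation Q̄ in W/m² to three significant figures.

Q̄ ≈ 459 W/m²

cos H₀ = −tan(+16.2°) tan(+21.500°) = -0.1144, H₀ = 1.6855 rad.
Bracket: H₀ sin φ sin δ + cos φ cos δ sin H₀ = 1.6855×0.27899×0.36650 + 0.96029×0.93042×0.99343 = 0.172342 + 0.887603 = 1.059945.
Q̄ = (S₀/π) × [bracket] = (1361/π) × 1.059945 = 459.2 W/m².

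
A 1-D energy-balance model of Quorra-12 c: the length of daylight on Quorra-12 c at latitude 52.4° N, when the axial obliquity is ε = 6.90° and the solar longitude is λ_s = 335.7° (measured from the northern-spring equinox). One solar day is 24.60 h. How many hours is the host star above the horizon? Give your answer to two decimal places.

11.80 h

Solar declination: sin δ = sin ε · sin λ_s = sin 6.90° × sin 335.7° = -0.04944, so δ = -2.834°.
cos H₀ = −tan φ · tan δ = −tan(+52.4°) × tan(-2.834°) = 0.0643, so H₀ = 1.5065 rad = 86.31°.
Daylight = 2H₀/(2π) × 24.60 h = (1.5065/π) × 24.60 = 11.80 h.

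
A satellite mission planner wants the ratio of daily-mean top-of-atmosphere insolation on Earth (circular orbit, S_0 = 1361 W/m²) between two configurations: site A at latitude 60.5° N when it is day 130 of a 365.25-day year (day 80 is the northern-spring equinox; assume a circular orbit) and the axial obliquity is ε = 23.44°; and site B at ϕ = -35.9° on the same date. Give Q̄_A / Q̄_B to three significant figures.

Q̄_A / Q̄_B ≈ 1.86

— Configuration A (ϕ=+60.5°):
Solar longitude: L_s = 360° × (130 − 80)/365.25 = 49.281°.
sin δ = sin 23.44° × sin 49.281° = 0.30149, so δ = +17.547°.
cos h₀ = −tan(+60.5°) tan(+17.547°) = -0.5589, h₀ = 2.1638 rad.
Bracket: h₀ sin ϕ sin δ + cos ϕ cos δ sin h₀ = 2.1638×0.87036×0.30149 + 0.49242×0.95347×0.82924 = 0.567792 + 0.389335 = 0.957127.
Q̄ = (S_0/π) × [bracket] = (1361/π) × 0.957127 = 414.65 W/m².
— Configuration B (ϕ=-35.9°):
cos h₀ = −tan(-35.9°) tan(+17.547°) = 0.2289, h₀ = 1.3399 rad.
Bracket: h₀ sin ϕ sin δ + cos ϕ cos δ sin h₀ = 1.3399×-0.58637×0.30149 + 0.81004×0.95347×0.97345 = -0.236874 + 0.751843 = 0.514969.
Q̄ = (S_0/π) × [bracket] = (1361/π) × 0.514969 = 223.09 W/m².
Ratio Q̄_A / Q̄_B = 414.65 / 223.09 = 1.859.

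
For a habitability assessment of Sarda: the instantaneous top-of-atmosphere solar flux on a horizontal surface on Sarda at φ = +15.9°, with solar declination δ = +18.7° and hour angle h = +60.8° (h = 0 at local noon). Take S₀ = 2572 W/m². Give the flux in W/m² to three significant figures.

1.37e+03 W/m²

cos θ_z = sin φ sin δ + cos φ cos δ cos h = 0.087835 + 0.444426 = 0.532261.
Flux = S₀ · cos θ_z = 2572 × 0.532261 = 1369 W/m².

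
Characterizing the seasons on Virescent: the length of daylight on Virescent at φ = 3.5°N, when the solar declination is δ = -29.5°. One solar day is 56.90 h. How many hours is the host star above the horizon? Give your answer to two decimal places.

27.82 h

cos H₀ = −tan φ · tan δ = −tan(+3.5°) × tan(-29.500°) = 0.0346, so H₀ = 1.5362 rad = 88.02°.
Daylight = 2H₀/(2π) × 56.90 h = (1.5362/π) × 56.90 = 27.82 h.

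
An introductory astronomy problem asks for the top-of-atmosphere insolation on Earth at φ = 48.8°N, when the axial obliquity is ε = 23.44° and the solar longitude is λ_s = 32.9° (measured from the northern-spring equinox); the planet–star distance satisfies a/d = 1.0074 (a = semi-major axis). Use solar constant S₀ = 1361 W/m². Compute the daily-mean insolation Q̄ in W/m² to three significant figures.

Solar declination: sin δ = sin ε · sin λ_s = sin 23.44° × sin 32.9° = 0.21607, so δ = +12.478°.
cos H₀ = −tan(+48.8°) tan(+12.478°) = -0.2528, H₀ = 1.8264 rad.
Bracket: H₀ sin φ sin δ + cos φ cos δ sin H₀ = 1.8264×0.75241×0.21607 + 0.65869×0.97638×0.96752 = 0.296924 + 0.622243 = 0.919167.
Inverse-square distance factor (a/d)² = 1.0074² = 1.014855.
Q̄ = (S₀/π) × 1.014855 × [bracket] = (1361/π) × 1.014855 × 0.919167 = 404.1 W/m².

Q̄ ≈ 404 W/m²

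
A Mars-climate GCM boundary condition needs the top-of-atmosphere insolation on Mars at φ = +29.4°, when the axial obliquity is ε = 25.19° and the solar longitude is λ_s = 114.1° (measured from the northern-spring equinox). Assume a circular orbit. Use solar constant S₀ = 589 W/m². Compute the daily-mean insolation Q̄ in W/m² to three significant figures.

Q̄ ≈ 211 W/m²

Solar declination: sin δ = sin ε · sin λ_s = sin 25.19° × sin 114.1° = 0.38852, so δ = +22.863°.
cos H₀ = −tan(+29.4°) tan(+22.863°) = -0.2376, H₀ = 1.8107 rad.
Bracket: H₀ sin φ sin δ + cos φ cos δ sin H₀ = 1.8107×0.49090×0.38852 + 0.87121×0.92144×0.97137 = 0.345345 + 0.779785 = 1.125130.
Q̄ = (S₀/π) × [bracket] = (589/π) × 1.125130 = 210.9 W/m².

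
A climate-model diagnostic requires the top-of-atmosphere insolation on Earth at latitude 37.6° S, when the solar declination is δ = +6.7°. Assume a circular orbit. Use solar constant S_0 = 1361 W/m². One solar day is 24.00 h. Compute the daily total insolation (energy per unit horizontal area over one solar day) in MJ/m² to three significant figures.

cos h₀ = −tan(-37.6°) tan(+6.700°) = 0.0905, h₀ = 1.4802 rad.
Bracket: h₀ sin ϕ sin δ + cos ϕ cos δ sin h₀ = 1.4802×-0.61015×0.11667 + 0.79229×0.99317×0.99590 = -0.105370 + 0.783652 = 0.678282.
Q̄ = (S_0/π) × [bracket] = (1361/π) × 0.678282 = 293.85 W/m².
Daily total = Q̄ × 24.00 h × 3600 s/h = 293.85 × 24.00 × 3600 / 10⁶ = 25.39 MJ/m².

25.4 MJ/m²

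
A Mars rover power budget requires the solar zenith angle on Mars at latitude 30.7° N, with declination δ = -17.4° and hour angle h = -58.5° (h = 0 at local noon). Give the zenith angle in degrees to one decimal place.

cos θ_z = sin ϕ sin δ + cos ϕ cos δ cos h = -0.152673 + 0.428713 = 0.276040.
θ_z = arccos(0.276040) = 74.0°.

θ_z = 74.0°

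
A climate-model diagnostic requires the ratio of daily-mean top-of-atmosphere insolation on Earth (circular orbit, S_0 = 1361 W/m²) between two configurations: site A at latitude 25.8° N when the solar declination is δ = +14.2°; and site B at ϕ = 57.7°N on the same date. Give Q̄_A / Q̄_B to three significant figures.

— Configuration A (ϕ=+25.8°):
cos h₀ = −tan(+25.8°) tan(+14.200°) = -0.1223, h₀ = 1.6934 rad.
Bracket: h₀ sin ϕ sin δ + cos ϕ cos δ sin h₀ = 1.6934×0.43523×0.24531 + 0.90032×0.96945×0.99249 = 0.180798 + 0.866260 = 1.047058.
Q̄ = (S_0/π) × [bracket] = (1361/π) × 1.047058 = 453.61 W/m².
— Configuration B (ϕ=+57.7°):
cos h₀ = −tan(+57.7°) tan(+14.200°) = -0.4003, h₀ = 1.9826 rad.
Bracket: h₀ sin ϕ sin δ + cos ϕ cos δ sin h₀ = 1.9826×0.84526×0.24531 + 0.53435×0.96945×0.91640 = 0.411094 + 0.474719 = 0.885813.
Q̄ = (S_0/π) × [bracket] = (1361/π) × 0.885813 = 383.75 W/m².
Ratio Q̄_A / Q̄_B = 453.61 / 383.75 = 1.182.

Q̄_A / Q̄_B ≈ 1.18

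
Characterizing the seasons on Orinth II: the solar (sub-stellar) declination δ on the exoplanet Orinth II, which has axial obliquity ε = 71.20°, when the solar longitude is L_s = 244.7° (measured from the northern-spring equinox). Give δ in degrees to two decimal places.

δ = -58.85°

sin δ = sin ε · sin L_s = sin 71.20° × sin 244.7° = -0.855849.
δ = arcsin(-0.855849) = -58.85°.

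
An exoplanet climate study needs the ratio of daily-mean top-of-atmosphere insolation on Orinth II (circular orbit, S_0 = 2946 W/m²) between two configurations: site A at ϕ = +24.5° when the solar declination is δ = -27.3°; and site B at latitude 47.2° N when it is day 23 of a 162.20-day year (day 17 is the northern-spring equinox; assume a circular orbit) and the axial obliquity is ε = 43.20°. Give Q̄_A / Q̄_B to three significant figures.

— Configuration A (ϕ=+24.5°):
cos h₀ = −tan(+24.5°) tan(-27.300°) = 0.2352, h₀ = 1.3334 rad.
Bracket: h₀ sin ϕ sin δ + cos ϕ cos δ sin h₀ = 1.3334×0.41469×-0.45865 + 0.90996×0.88862×0.97194 = -0.253609 + 0.785919 = 0.532310.
Q̄ = (S_0/π) × [bracket] = (2946/π) × 0.532310 = 499.17 W/m².
— Configuration B (ϕ=+47.2°):
Solar longitude: L_s = 360° × (23 − 17)/162.20 = 13.317°.
sin δ = sin 43.20° × sin 13.317° = 0.15768, so δ = +9.072°.
cos h₀ = −tan(+47.2°) tan(+9.072°) = -0.1724, h₀ = 1.7441 rad.
Bracket: h₀ sin ϕ sin δ + cos ϕ cos δ sin h₀ = 1.7441×0.73373×0.15768 + 0.67944×0.98749×0.98502 = 0.201783 + 0.660890 = 0.862673.
Q̄ = (S_0/π) × [bracket] = (2946/π) × 0.862673 = 808.96 W/m².
Ratio Q̄_A / Q̄_B = 499.17 / 808.96 = 0.6171.

Q̄_A / Q̄_B ≈ 0.617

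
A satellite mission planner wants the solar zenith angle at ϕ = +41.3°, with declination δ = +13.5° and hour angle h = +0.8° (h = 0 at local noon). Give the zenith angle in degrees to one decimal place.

cos θ_z = sin ϕ sin δ + cos ϕ cos δ cos h = 0.154074 + 0.730435 = 0.884509.
θ_z = arccos(0.884509) = 27.8°.

θ_z = 27.8°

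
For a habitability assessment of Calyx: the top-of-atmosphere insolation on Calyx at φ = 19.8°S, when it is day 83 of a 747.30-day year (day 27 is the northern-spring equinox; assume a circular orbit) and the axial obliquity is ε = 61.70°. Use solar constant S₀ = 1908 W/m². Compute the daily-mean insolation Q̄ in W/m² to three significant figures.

Q̄ ≈ 401 W/m²

Solar longitude: λ_s = 360° × (83 − 27)/747.30 = 26.977°.
sin δ = sin 61.70° × sin 26.977° = 0.39942, so δ = +23.542°.
cos H₀ = −tan(-19.8°) tan(+23.542°) = 0.1569, H₀ = 1.4133 rad.
Bracket: H₀ sin φ sin δ + cos φ cos δ sin H₀ = 1.4133×-0.33874×0.39942 + 0.94088×0.91677×0.98762 = -0.191219 + 0.851892 = 0.660673.
Q̄ = (S₀/π) × [bracket] = (1908/π) × 0.660673 = 401.3 W/m².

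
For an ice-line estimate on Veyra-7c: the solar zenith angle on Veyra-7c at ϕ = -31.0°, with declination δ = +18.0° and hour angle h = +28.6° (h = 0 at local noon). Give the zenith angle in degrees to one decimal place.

θ_z = 56.2°

cos θ_z = sin ϕ sin δ + cos ϕ cos δ cos h = -0.159156 + 0.715744 = 0.556588.
θ_z = arccos(0.556588) = 56.2°.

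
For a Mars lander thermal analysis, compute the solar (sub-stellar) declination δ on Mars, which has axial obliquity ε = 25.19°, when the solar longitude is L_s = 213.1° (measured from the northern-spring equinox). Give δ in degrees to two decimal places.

δ = -13.44°

sin δ = sin ε · sin L_s = sin 25.19° × sin 213.1° = -0.232433.
δ = arcsin(-0.232433) = -13.44°.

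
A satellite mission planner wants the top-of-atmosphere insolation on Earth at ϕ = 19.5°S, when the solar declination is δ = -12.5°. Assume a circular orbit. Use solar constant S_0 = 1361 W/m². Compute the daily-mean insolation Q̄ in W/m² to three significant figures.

Q̄ ≈ 449 W/m²

cos h₀ = −tan(-19.5°) tan(-12.500°) = -0.0785, h₀ = 1.6494 rad.
Bracket: h₀ sin ϕ sin δ + cos ϕ cos δ sin h₀ = 1.6494×-0.33381×-0.21644 + 0.94264×0.97630×0.99691 = 0.119169 + 0.917456 = 1.036625.
Q̄ = (S_0/π) × [bracket] = (1361/π) × 1.036625 = 449.1 W/m².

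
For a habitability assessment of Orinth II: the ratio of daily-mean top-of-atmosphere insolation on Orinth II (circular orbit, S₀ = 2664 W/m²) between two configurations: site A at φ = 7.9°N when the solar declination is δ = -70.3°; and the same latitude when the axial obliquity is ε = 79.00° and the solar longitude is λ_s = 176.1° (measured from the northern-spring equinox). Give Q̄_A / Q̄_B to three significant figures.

— Configuration A (φ=+7.9°):
cos H₀ = −tan(+7.9°) tan(-70.300°) = 0.3875, H₀ = 1.1728 rad.
Bracket: H₀ sin φ sin δ + cos φ cos δ sin H₀ = 1.1728×0.13744×-0.94147 + 0.99051×0.33710×0.92185 = -0.151755 + 0.307807 = 0.156052.
Q̄ = (S₀/π) × [bracket] = (2664/π) × 0.156052 = 132.33 W/m².
— Configuration B (φ=+7.9°):
Solar declination: sin δ = sin ε · sin λ_s = sin 79.00° × sin 176.1° = 0.06677, so δ = +3.828°.
cos H₀ = −tan(+7.9°) tan(+3.828°) = -0.0093, H₀ = 1.5801 rad.
Bracket: H₀ sin φ sin δ + cos φ cos δ sin H₀ = 1.5801×0.13744×0.06677 + 0.99051×0.99777×0.99996 = 0.014500 + 0.988262 = 1.002762.
Q̄ = (S₀/π) × [bracket] = (2664/π) × 1.002762 = 850.32 W/m².
Ratio Q̄_A / Q̄_B = 132.33 / 850.32 = 0.1556.

Q̄_A / Q̄_B ≈ 0.156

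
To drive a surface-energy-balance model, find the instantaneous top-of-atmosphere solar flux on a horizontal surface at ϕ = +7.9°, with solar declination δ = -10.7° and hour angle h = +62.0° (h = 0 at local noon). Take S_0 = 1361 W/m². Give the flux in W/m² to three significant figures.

587 W/m²

cos θ_z = sin ϕ sin δ + cos ϕ cos δ cos h = -0.025519 + 0.456931 = 0.431412.
Flux = S_0 · cos θ_z = 1361 × 0.431412 = 587.2 W/m².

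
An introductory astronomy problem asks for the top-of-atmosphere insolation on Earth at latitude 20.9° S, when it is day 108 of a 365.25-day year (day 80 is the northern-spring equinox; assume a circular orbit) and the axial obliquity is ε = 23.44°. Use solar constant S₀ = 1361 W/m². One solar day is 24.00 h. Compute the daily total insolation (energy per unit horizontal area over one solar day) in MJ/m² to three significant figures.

Solar longitude: λ_s = 360° × (108 − 80)/365.25 = 27.598°.
sin δ = sin 23.44° × sin 27.598° = 0.18428, so δ = +10.619°.
cos H₀ = −tan(-20.9°) tan(+10.619°) = 0.0716, H₀ = 1.4991 rad.
Bracket: H₀ sin φ sin δ + cos φ cos δ sin H₀ = 1.4991×-0.35674×0.18428 + 0.93420×0.98287×0.99743 = -0.098551 + 0.915837 = 0.817286.
Q̄ = (S₀/π) × [bracket] = (1361/π) × 0.817286 = 354.06 W/m².
Daily total = Q̄ × 24.00 h × 3600 s/h = 354.06 × 24.00 × 3600 / 10⁶ = 30.59 MJ/m².

30.6 MJ/m²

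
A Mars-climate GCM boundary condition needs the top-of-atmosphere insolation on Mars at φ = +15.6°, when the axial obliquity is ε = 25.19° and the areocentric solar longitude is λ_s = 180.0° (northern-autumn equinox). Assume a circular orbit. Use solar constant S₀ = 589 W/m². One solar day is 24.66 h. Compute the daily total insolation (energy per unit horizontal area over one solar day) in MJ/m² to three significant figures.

16.0 MJ/m²

sin δ = sin 25.19° × sin 180.0° = 0.00000, so δ = +0.000°.
cos H₀ = −tan(+15.6°) tan(+0.000°) = -0.0000, H₀ = 1.5708 rad.
Bracket: H₀ sin φ sin δ + cos φ cos δ sin H₀ = 1.5708×0.26892×0.00000 + 0.96316×1.00000×1.00000 = 0.000000 + 0.963160 = 0.963160.
Q̄ = (S₀/π) × [bracket] = (589/π) × 0.963160 = 180.58 W/m².
Daily total = Q̄ × 24.66 h × 3600 s/h = 180.58 × 24.66 × 3600 / 10⁶ = 16.03 MJ/m².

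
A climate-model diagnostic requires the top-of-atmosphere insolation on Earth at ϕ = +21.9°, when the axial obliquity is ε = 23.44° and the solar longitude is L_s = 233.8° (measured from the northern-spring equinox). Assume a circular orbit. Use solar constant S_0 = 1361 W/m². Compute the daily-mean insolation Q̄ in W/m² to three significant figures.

Q̄ ≈ 303 W/m²

Solar declination: sin δ = sin ε · sin L_s = sin 23.44° × sin 233.8° = -0.32100, so δ = -18.723°.
cos h₀ = −tan(+21.9°) tan(-18.723°) = 0.1363, h₀ = 1.4341 rad.
Bracket: h₀ sin ϕ sin δ + cos ϕ cos δ sin h₀ = 1.4341×0.37299×-0.32100 + 0.92784×0.94708×0.99067 = -0.171704 + 0.870540 = 0.698836.
Q̄ = (S_0/π) × [bracket] = (1361/π) × 0.698836 = 302.7 W/m².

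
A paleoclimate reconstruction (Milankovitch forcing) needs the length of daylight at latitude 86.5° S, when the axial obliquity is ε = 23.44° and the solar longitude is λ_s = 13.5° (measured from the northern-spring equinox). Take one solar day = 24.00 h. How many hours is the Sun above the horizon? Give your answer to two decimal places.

0.00 h

Solar declination: sin δ = sin ε · sin λ_s = sin 23.44° × sin 13.5° = 0.09286, so δ = +5.328°.
cos H₀ = −tan φ · tan δ = 1.5249 ≥ 1, so the Sun never rises (polar night) and H₀ = 0.
Daylight = 2H₀/(2π) × 24.00 h = (0.0000/π) × 24.00 = 0.00 h.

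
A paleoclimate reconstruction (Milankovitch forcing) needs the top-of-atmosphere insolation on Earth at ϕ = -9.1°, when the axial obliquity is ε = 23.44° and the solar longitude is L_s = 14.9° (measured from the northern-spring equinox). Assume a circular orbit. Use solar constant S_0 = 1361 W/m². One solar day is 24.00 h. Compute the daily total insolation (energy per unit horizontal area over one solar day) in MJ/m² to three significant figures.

Solar declination: sin δ = sin ε · sin L_s = sin 23.44° × sin 14.9° = 0.10228, so δ = +5.871°.
cos h₀ = −tan(-9.1°) tan(+5.871°) = 0.0165, h₀ = 1.5543 rad.
Bracket: h₀ sin ϕ sin δ + cos ϕ cos δ sin h₀ = 1.5543×-0.15816×0.10228 + 0.98741×0.99476×0.99986 = -0.025143 + 0.982098 = 0.956955.
Q̄ = (S_0/π) × [bracket] = (1361/π) × 0.956955 = 414.57 W/m².
Daily total = Q̄ × 24.00 h × 3600 s/h = 414.57 × 24.00 × 3600 / 10⁶ = 35.82 MJ/m².

35.8 MJ/m²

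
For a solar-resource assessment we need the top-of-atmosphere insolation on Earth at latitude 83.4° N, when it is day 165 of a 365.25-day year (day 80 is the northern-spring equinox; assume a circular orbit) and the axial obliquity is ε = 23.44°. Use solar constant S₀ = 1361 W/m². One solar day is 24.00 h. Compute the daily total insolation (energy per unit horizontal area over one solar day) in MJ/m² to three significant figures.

Solar longitude: λ_s = 360° × (165 − 80)/365.25 = 83.778°.
sin δ = sin 23.44° × sin 83.778° = 0.39545, so δ = +23.294°.
cos H₀ = −tan(+83.4°) tan(+23.294°) = -3.7210 ≤ −1 ⇒ polar day, H₀ = π.
Bracket: H₀ sin φ sin δ + cos φ cos δ sin H₀ = 3.1416×0.99337×0.39545 + 0.11494×0.91849×0.00000 = 1.234109 + 0.000000 = 1.234109.
Q̄ = (S₀/π) × [bracket] = (1361/π) × 1.234109 = 534.64 W/m².
Daily total = Q̄ × 24.00 h × 3600 s/h = 534.64 × 24.00 × 3600 / 10⁶ = 46.19 MJ/m².

46.2 MJ/m²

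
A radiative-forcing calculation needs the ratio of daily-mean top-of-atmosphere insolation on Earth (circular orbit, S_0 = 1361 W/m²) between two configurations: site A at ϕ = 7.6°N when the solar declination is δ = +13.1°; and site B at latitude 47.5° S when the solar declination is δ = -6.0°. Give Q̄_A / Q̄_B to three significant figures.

— Configuration A (ϕ=+7.6°):
cos h₀ = −tan(+7.6°) tan(+13.100°) = -0.0310, h₀ = 1.6019 rad.
Bracket: h₀ sin ϕ sin δ + cos ϕ cos δ sin h₀ = 1.6019×0.13226×0.22665 + 0.99122×0.97398×0.99952 = 0.048020 + 0.964965 = 1.012985.
Q̄ = (S_0/π) × [bracket] = (1361/π) × 1.012985 = 438.85 W/m².
— Configuration B (ϕ=-47.5°):
cos h₀ = −tan(-47.5°) tan(-6.000°) = -0.1147, h₀ = 1.6858 rad.
Bracket: h₀ sin ϕ sin δ + cos ϕ cos δ sin h₀ = 1.6858×-0.73728×-0.10453 + 0.67559×0.99452×0.99340 = 0.129921 + 0.667453 = 0.797374.
Q̄ = (S_0/π) × [bracket] = (1361/π) × 0.797374 = 345.44 W/m².
Ratio Q̄_A / Q̄_B = 438.85 / 345.44 = 1.270.

Q̄_A / Q̄_B ≈ 1.27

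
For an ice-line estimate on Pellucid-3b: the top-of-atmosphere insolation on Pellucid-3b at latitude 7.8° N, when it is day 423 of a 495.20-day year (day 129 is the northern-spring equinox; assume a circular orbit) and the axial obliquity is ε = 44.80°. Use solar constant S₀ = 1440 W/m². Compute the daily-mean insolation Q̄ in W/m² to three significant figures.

Q̄ ≈ 380 W/m²

Solar longitude: λ_s = 360° × (423 − 129)/495.20 = 213.732°.
sin δ = sin 44.80° × sin 213.732° = -0.39129, so δ = -23.035°.
cos H₀ = −tan(+7.8°) tan(-23.035°) = 0.0582, H₀ = 1.5125 rad.
Bracket: H₀ sin φ sin δ + cos φ cos δ sin H₀ = 1.5125×0.13572×-0.39129 + 0.99075×0.92027×0.99830 = -0.080323 + 0.910208 = 0.829885.
Q̄ = (S₀/π) × [bracket] = (1440/π) × 0.829885 = 380.4 W/m².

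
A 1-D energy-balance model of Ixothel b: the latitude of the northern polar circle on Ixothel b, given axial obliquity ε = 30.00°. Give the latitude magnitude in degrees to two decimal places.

60.00°

The polar circle is the lowest latitude that experiences at least one full rotation of continuous daylight at the northern-summer solstice; it lies at |ϕ| = 90° − ε = 90° − 30.00° = 60.00°.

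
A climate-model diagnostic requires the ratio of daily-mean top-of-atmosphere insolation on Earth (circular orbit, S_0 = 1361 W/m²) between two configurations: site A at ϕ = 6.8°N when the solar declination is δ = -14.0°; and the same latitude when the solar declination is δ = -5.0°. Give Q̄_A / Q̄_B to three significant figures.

— Configuration A (ϕ=+6.8°):
cos h₀ = −tan(+6.8°) tan(-14.000°) = 0.0297, h₀ = 1.5411 rad.
Bracket: h₀ sin ϕ sin δ + cos ϕ cos δ sin h₀ = 1.5411×0.11840×-0.24192 + 0.99297×0.97030×0.99956 = -0.044142 + 0.963055 = 0.918913.
Q̄ = (S_0/π) × [bracket] = (1361/π) × 0.918913 = 398.09 W/m².
— Configuration B (ϕ=+6.8°):
cos h₀ = −tan(+6.8°) tan(-5.000°) = 0.0104, h₀ = 1.5604 rad.
Bracket: h₀ sin ϕ sin δ + cos ϕ cos δ sin h₀ = 1.5604×0.11840×-0.08716 + 0.99297×0.99619×0.99995 = -0.016103 + 0.989137 = 0.973034.
Q̄ = (S_0/π) × [bracket] = (1361/π) × 0.973034 = 421.54 W/m².
Ratio Q̄_A / Q̄_B = 398.09 / 421.54 = 0.9444.

Q̄_A / Q̄_B ≈ 0.944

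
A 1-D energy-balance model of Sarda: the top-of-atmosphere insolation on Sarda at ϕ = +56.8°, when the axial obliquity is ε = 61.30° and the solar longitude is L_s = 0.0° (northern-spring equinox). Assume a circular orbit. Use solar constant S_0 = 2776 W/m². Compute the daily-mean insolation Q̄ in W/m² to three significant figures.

Solar declination: sin δ = sin ε · sin L_s = sin 61.30° × sin 0.0° = 0.00000, so δ = +0.000°.
cos h₀ = −tan(+56.8°) tan(+0.000°) = -0.0000, h₀ = 1.5708 rad.
Bracket: h₀ sin ϕ sin δ + cos ϕ cos δ sin h₀ = 1.5708×0.83676×0.00000 + 0.54756×1.00000×1.00000 = 0.000000 + 0.547560 = 0.547560.
Q̄ = (S_0/π) × [bracket] = (2776/π) × 0.547560 = 483.8 W/m².

Q̄ ≈ 484 W/m²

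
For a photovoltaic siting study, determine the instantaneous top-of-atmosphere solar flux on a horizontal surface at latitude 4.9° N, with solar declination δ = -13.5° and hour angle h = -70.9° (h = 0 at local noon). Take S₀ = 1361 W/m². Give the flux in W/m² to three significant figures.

404 W/m²

cos θ_z = sin φ sin δ + cos φ cos δ cos h = -0.019940 + 0.317014 = 0.297074.
Flux = S₀ · cos θ_z = 1361 × 0.297074 = 404.3 W/m².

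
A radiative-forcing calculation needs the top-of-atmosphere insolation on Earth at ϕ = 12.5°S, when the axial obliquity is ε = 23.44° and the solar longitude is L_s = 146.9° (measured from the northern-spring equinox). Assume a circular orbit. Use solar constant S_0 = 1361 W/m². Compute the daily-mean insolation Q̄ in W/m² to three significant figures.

Solar declination: sin δ = sin ε · sin L_s = sin 23.44° × sin 146.9° = 0.21723, so δ = +12.547°.
cos h₀ = −tan(-12.5°) tan(+12.547°) = 0.0493, h₀ = 1.5214 rad.
Bracket: h₀ sin ϕ sin δ + cos ϕ cos δ sin h₀ = 1.5214×-0.21644×0.21723 + 0.97630×0.97612×0.99878 = -0.071532 + 0.951823 = 0.880291.
Q̄ = (S_0/π) × [bracket] = (1361/π) × 0.880291 = 381.4 W/m².

Q̄ ≈ 381 W/m²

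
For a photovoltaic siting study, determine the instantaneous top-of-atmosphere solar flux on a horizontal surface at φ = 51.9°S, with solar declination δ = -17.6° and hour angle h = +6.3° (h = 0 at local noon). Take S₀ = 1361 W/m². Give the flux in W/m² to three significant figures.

1.12e+03 W/m²

cos θ_z = sin φ sin δ + cos φ cos δ cos h = 0.237945 + 0.584601 = 0.822546.
Flux = S₀ · cos θ_z = 1361 × 0.822546 = 1119 W/m².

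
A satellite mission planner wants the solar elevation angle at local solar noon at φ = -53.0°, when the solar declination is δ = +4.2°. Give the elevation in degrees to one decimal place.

32.8°

At local noon the hour angle is zero, so the zenith angle equals |φ − δ| = |-53.0° − (+4.200°)| = 57.200°.
Elevation = 90° − 57.200° = 32.8°.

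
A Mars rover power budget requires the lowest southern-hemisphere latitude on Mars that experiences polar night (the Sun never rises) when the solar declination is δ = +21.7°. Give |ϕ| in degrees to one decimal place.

|ϕ| = 68.3°

Polar night requires cos h₀ = −tan ϕ tan δ ≥ 1, i.e. tan ϕ tan δ ≤ −1.
The boundary is |tan ϕ| · |tan δ| = 1, so |ϕ| = 90° − |δ| = 90° − 21.7° = 68.3° in the southern hemisphere.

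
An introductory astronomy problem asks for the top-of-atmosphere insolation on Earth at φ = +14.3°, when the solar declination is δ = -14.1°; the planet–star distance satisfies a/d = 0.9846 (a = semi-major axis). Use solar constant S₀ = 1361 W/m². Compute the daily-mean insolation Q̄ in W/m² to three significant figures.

cos H₀ = −tan(+14.3°) tan(-14.100°) = 0.0640, H₀ = 1.5067 rad.
Bracket: H₀ sin φ sin δ + cos φ cos δ sin H₀ = 1.5067×0.24700×-0.24362 + 0.96902×0.96987×0.99795 = -0.090664 + 0.937897 = 0.847233.
Inverse-square distance factor (a/d)² = 0.9846² = 0.969437.
Q̄ = (S₀/π) × 0.969437 × [bracket] = (1361/π) × 0.969437 × 0.847233 = 355.8 W/m².

Q̄ ≈ 356 W/m²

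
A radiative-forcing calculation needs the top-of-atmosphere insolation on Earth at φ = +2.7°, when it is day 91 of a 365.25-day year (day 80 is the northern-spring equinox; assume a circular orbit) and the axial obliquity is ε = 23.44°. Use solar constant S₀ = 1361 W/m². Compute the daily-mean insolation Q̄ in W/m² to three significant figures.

Q̄ ≈ 434 W/m²

Solar longitude: λ_s = 360° × (91 − 80)/365.25 = 10.842°.
sin δ = sin 23.44° × sin 10.842° = 0.07482, so δ = +4.291°.
cos H₀ = −tan(+2.7°) tan(+4.291°) = -0.0035, H₀ = 1.5743 rad.
Bracket: H₀ sin φ sin δ + cos φ cos δ sin H₀ = 1.5743×0.04711×0.07482 + 0.99889×0.99720×0.99999 = 0.005549 + 0.996083 = 1.001632.
Q̄ = (S₀/π) × [bracket] = (1361/π) × 1.001632 = 433.9 W/m².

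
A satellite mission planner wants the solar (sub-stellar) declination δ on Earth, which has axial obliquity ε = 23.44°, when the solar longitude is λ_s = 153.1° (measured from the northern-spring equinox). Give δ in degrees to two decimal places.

δ = +10.37°

sin δ = sin ε · sin λ_s = sin 23.44° × sin 153.1° = 0.179973.
δ = arcsin(0.179973) = +10.37°.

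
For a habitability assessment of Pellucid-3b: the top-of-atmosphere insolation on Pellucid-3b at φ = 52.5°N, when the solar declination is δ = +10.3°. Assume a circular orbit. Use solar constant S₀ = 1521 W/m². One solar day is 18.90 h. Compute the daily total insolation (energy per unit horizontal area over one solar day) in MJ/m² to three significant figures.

27.6 MJ/m²

cos H₀ = −tan(+52.5°) tan(+10.300°) = -0.2368, H₀ = 1.8099 rad.
Bracket: H₀ sin φ sin δ + cos φ cos δ sin H₀ = 1.8099×0.79335×0.17880 + 0.60876×0.98389×0.97155 = 0.256736 + 0.581913 = 0.838649.
Q̄ = (S₀/π) × [bracket] = (1521/π) × 0.838649 = 406.03 W/m².
Daily total = Q̄ × 18.90 h × 3600 s/h = 406.03 × 18.90 × 3600 / 10⁶ = 27.63 MJ/m².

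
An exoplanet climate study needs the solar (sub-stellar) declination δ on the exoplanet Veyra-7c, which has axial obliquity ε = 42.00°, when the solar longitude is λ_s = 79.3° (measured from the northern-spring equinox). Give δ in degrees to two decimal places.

sin δ = sin ε · sin λ_s = sin 42.00° × sin 79.3° = 0.657496.
δ = arcsin(0.657496) = +41.11°.

δ = +41.11°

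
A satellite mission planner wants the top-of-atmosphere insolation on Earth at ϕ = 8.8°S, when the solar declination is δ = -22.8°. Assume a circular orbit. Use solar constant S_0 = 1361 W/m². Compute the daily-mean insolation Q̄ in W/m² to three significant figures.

cos h₀ = −tan(-8.8°) tan(-22.800°) = -0.0651, h₀ = 1.6359 rad.
Bracket: h₀ sin ϕ sin δ + cos ϕ cos δ sin h₀ = 1.6359×-0.15299×-0.38752 + 0.98823×0.92186×0.99788 = 0.096987 + 0.909078 = 1.006065.
Q̄ = (S_0/π) × [bracket] = (1361/π) × 1.006065 = 435.8 W/m².

Q̄ ≈ 436 W/m²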